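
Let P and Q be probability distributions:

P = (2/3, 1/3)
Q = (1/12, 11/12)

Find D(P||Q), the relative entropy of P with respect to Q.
D(P||Q) = Σ P(i) log₂(P(i)/Q(i))
  i=0: (2/3) × log₂((2/3)/(1/12)) = (2/3) × log₂(8) = 2.0000
  i=1: (1/3) × log₂((1/3)/(11/12)) = (1/3) × log₂(4/11) = -0.4865
D(P||Q) = 2.0000 - 0.4865
  = 1.5135 bits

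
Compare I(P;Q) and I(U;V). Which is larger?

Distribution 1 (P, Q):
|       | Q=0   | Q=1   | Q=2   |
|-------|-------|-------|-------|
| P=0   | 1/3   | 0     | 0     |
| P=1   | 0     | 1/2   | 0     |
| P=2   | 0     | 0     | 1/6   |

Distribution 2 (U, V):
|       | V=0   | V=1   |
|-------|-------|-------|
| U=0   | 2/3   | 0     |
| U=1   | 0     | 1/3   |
Distribution 1 (P, Q):
Marginal P(P) (row sums):
  P(P=0) = 1/3 + 0 + 0 = 1/3
  P(P=1) = 0 + 1/2 + 0 = 1/2
  P(P=2) = 0 + 0 + 1/6 = 1/6
Marginal P(Q) (column sums):
  P(Q=0) = 1/3 + 0 + 0 = 1/3
  P(Q=1) = 0 + 1/2 + 0 = 1/2
  P(Q=2) = 0 + 0 + 1/6 = 1/6

H(P) = -[(1/3)·log₂(1/3) + (1/2)·log₂(1/2) + (1/6)·log₂(1/6)]
  = 0.5283 + 0.5000 + 0.4308
  = 1.4591 bits
H(Q) = -[(1/3)·log₂(1/3) + (1/2)·log₂(1/2) + (1/6)·log₂(1/6)]
  = 0.5283 + 0.5000 + 0.4308
  = 1.4591 bits
H(P,Q) = -[(1/3)·log₂(1/3) + (1/2)·log₂(1/2) + (1/6)·log₂(1/6)]
  = 0.5283 + 0.5000 + 0.4308
  = 1.4591 bits

I(P;Q) = H(P) + H(Q) - H(P,Q)
  = 1.4591 + 1.4591 - 1.4591
  = 1.4591 bits

Distribution 2 (U, V):
Marginal P(U) (row sums):
  P(U=0) = 2/3 + 0 = 2/3
  P(U=1) = 0 + 1/3 = 1/3
Marginal P(V) (column sums):
  P(V=0) = 2/3 + 0 = 2/3
  P(V=1) = 0 + 1/3 = 1/3

H(U) = -[(2/3)·log₂(2/3) + (1/3)·log₂(1/3)]
  = 0.3900 + 0.5283
  = 0.9183 bits
H(V) = -[(2/3)·log₂(2/3) + (1/3)·log₂(1/3)]
  = 0.3900 + 0.5283
  = 0.9183 bits
H(U,V) = -[(2/3)·log₂(2/3) + (1/3)·log₂(1/3)]
  = 0.3900 + 0.5283
  = 0.9183 bits

I(U;V) = H(U) + H(V) - H(U,V)
  = 0.9183 + 0.9183 - 0.9183
  = 0.9183 bits

I(P;Q) = 1.4591 bits > I(U;V) = 0.9183 bits, so (P, Q) has the higher mutual information (stronger dependence).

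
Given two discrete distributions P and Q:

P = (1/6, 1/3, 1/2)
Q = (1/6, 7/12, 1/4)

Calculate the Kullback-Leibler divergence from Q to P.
D(P||Q) = Σ P(i) log₂(P(i)/Q(i))
  i=0: (1/6) × log₂((1/6)/(1/6)) = (1/6) × log₂(1) = 0.0000
  i=1: (1/3) × log₂((1/3)/(7/12)) = (1/3) × log₂(4/7) = -0.2691
  i=2: (1/2) × log₂((1/2)/(1/4)) = (1/2) × log₂(2) = 0.5000
D(P||Q) = 0.0000 - 0.2691 + 0.5000
  = 0.2309 bits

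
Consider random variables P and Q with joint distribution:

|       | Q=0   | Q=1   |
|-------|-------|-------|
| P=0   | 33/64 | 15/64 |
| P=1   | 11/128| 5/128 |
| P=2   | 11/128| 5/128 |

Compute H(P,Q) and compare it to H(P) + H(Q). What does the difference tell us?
Marginal P(P) (row sums):
  P(P=0) = 33/64 + 15/64 = 3/4
  P(P=1) = 11/128 + 5/128 = 1/8
  P(P=2) = 11/128 + 5/128 = 1/8
Marginal P(Q) (column sums):
  P(Q=0) = 33/64 + 11/128 + 11/128 = 11/16
  P(Q=1) = 15/64 + 5/128 + 5/128 = 5/16

H(P,Q) = -[(33/64)·log₂(33/64) + (15/64)·log₂(15/64) + (11/128)·log₂(11/128) + (5/128)·log₂(5/128) + (11/128)·log₂(11/128) + (5/128)·log₂(5/128)]
  = 0.4927 + 0.4906 + 0.3043 + 0.1827 + 0.3043 + 0.1827
  = 1.9573 bits
H(P) = -[(3/4)·log₂(3/4) + (1/8)·log₂(1/8) + (1/8)·log₂(1/8)]
  = 0.3113 + 0.3750 + 0.3750
  = 1.0613 bits
H(Q) = -[(11/16)·log₂(11/16) + (5/16)·log₂(5/16)]
  = 0.3716 + 0.5244
  = 0.8960 bits

H(P) + H(Q) = 1.0613 + 0.8960 = 1.9573 bits
Difference: H(P) + H(Q) - H(P,Q) = 1.9573 - 1.9573 = 0.0000 bits = I(P;Q)

The difference is the mutual information; it is 0 here, so P and Q are independent (the joint entropy equals the sum of the marginal entropies).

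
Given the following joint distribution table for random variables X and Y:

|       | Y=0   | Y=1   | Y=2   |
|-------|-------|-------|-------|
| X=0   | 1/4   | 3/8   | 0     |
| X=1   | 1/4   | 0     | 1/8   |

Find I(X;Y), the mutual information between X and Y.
Marginal P(X) (row sums):
  P(X=0) = 1/4 + 3/8 + 0 = 5/8
  P(X=1) = 1/4 + 0 + 1/8 = 3/8
Marginal P(Y) (column sums):
  P(Y=0) = 1/4 + 1/4 = 1/2
  P(Y=1) = 3/8 + 0 = 3/8
  P(Y=2) = 0 + 1/8 = 1/8

H(X) = -[(5/8)·log₂(5/8) + (3/8)·log₂(3/8)]
  = 0.4238 + 0.5306
  = 0.9544 bits
H(Y) = -[(1/2)·log₂(1/2) + (3/8)·log₂(3/8) + (1/8)·log₂(1/8)]
  = 0.5000 + 0.5306 + 0.3750
  = 1.4056 bits
H(X,Y) = -[(1/4)·log₂(1/4) + (3/8)·log₂(3/8) + (1/4)·log₂(1/4) + (1/8)·log₂(1/8)]
  = 0.5000 + 0.5306 + 0.5000 + 0.3750
  = 1.9056 bits

I(X;Y) = H(X) + H(Y) - H(X,Y)
  = 0.9544 + 1.4056 - 1.9056
  = 0.4544 bits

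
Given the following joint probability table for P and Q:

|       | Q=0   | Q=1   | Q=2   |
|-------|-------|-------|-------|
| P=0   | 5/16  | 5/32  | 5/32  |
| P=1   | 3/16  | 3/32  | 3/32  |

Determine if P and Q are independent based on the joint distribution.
Marginal P(P) (row sums):
  P(P=0) = 5/16 + 5/32 + 5/32 = 5/8
  P(P=1) = 3/16 + 3/32 + 3/32 = 3/8
Marginal P(Q) (column sums):
  P(Q=0) = 5/16 + 3/16 = 1/2
  P(Q=1) = 5/32 + 3/32 = 1/4
  P(Q=2) = 5/32 + 3/32 = 1/4

P and Q are independent iff P(P=i,Q=j) = P(P=i)·P(Q=j) for every cell.
  P(P=0)·P(Q=0) = 5/8 × 1/2 = 5/16 = P(P=0,Q=0) ✓
  P(P=0)·P(Q=1) = 5/8 × 1/4 = 5/32 = P(P=0,Q=1) ✓
  P(P=0)·P(Q=2) = 5/8 × 1/4 = 5/32 = P(P=0,Q=2) ✓
  P(P=1)·P(Q=0) = 3/8 × 1/2 = 3/16 = P(P=1,Q=0) ✓
  P(P=1)·P(Q=1) = 3/8 × 1/4 = 3/32 = P(P=1,Q=1) ✓
  P(P=1)·P(Q=2) = 3/8 × 1/4 = 3/32 = P(P=1,Q=2) ✓

Yes, P and Q are independent: every cell factors, so I(P;Q) = 0 bits.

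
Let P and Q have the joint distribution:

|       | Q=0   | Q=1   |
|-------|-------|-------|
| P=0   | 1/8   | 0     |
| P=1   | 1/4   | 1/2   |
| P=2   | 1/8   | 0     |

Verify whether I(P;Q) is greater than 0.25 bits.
Marginal P(P) (row sums):
  P(P=0) = 1/8 + 0 = 1/8
  P(P=1) = 1/4 + 1/2 = 3/4
  P(P=2) = 1/8 + 0 = 1/8
Marginal P(Q) (column sums):
  P(Q=0) = 1/8 + 1/4 + 1/8 = 1/2
  P(Q=1) = 0 + 1/2 + 0 = 1/2

H(P) = -[(1/8)·log₂(1/8) + (3/4)·log₂(3/4) + (1/8)·log₂(1/8)]
  = 0.3750 + 0.3113 + 0.3750
  = 1.0613 bits
H(Q) = -[(1/2)·log₂(1/2) + (1/2)·log₂(1/2)]
  = 0.5000 + 0.5000
  = 1.0000 bits
H(P,Q) = -[(1/8)·log₂(1/8) + (1/4)·log₂(1/4) + (1/2)·log₂(1/2) + (1/8)·log₂(1/8)]
  = 0.3750 + 0.5000 + 0.5000 + 0.3750
  = 1.7500 bits

I(P;Q) = H(P) + H(Q) - H(P,Q)
  = 1.0613 + 1.0000 - 1.7500
  = 0.3113 bits

Yes. I(P;Q) = 0.3113 bits, which is > 0.25 bits.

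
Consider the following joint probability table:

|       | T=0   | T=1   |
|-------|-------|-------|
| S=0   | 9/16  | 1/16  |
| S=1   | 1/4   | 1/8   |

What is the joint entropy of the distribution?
H(S,T) = -Σ P(S,T) log₂ P(S,T), summed over the non-zero cells:
H(S,T) = -[(9/16)·log₂(9/16) + (1/16)·log₂(1/16) + (1/4)·log₂(1/4) + (1/8)·log₂(1/8)]
  = 0.4669 + 0.2500 + 0.5000 + 0.3750
  = 1.5919 bits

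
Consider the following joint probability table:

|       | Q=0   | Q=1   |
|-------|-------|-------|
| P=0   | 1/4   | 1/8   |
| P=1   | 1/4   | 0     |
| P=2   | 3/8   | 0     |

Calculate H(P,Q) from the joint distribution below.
H(P,Q) = -Σ P(P,Q) log₂ P(P,Q), summed over the non-zero cells:
H(P,Q) = -[(1/4)·log₂(1/4) + (1/8)·log₂(1/8) + (1/4)·log₂(1/4) + (3/8)·log₂(3/8)]
  = 0.5000 + 0.3750 + 0.5000 + 0.5306
  = 1.9056 bits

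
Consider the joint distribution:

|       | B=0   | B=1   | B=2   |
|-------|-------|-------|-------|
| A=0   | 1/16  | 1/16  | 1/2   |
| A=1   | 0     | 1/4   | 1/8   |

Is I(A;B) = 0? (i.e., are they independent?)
Marginal P(A) (row sums):
  P(A=0) = 1/16 + 1/16 + 1/2 = 5/8
  P(A=1) = 0 + 1/4 + 1/8 = 3/8
Marginal P(B) (column sums):
  P(B=0) = 1/16 + 0 = 1/16
  P(B=1) = 1/16 + 1/4 = 5/16
  P(B=2) = 1/2 + 1/8 = 5/8

A and B are independent iff P(A=i,B=j) = P(A=i)·P(B=j) for every cell.
  P(A=0)·P(B=0) = 5/8 × 1/16 = 5/128, but P(A=0,B=0) = 1/16 ✗

No, A and B are not independent. Quantitatively, I(A;B) > 0:

H(A) = -[(5/8)·log₂(5/8) + (3/8)·log₂(3/8)]
  = 0.4238 + 0.5306
  = 0.9544 bits
H(B) = -[(1/16)·log₂(1/16) + (5/16)·log₂(5/16) + (5/8)·log₂(5/8)]
  = 0.2500 + 0.5244 + 0.4238
  = 1.1982 bits
H(A,B) = -[(1/16)·log₂(1/16) + (1/16)·log₂(1/16) + (1/2)·log₂(1/2) + (1/4)·log₂(1/4) + (1/8)·log₂(1/8)]
  = 0.2500 + 0.2500 + 0.5000 + 0.5000 + 0.3750
  = 1.8750 bits
I(A;B) = H(A) + H(B) - H(A,B) = 0.9544 + 1.1982 - 1.8750 = 0.2776 bits > 0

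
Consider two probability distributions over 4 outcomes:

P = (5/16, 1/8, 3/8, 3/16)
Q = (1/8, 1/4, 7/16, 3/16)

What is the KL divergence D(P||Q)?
D(P||Q) = Σ P(i) log₂(P(i)/Q(i))
  i=0: (5/16) × log₂((5/16)/(1/8)) = (5/16) × log₂(5/2) = 0.4131
  i=1: (1/8) × log₂((1/8)/(1/4)) = (1/8) × log₂(1/2) = -0.1250
  i=2: (3/8) × log₂((3/8)/(7/16)) = (3/8) × log₂(6/7) = -0.0834
  i=3: (3/16) × log₂((3/16)/(3/16)) = (3/16) × log₂(1) = 0.0000
D(P||Q) = 0.4131 - 0.1250 - 0.0834 + 0.0000
  = 0.2047 bits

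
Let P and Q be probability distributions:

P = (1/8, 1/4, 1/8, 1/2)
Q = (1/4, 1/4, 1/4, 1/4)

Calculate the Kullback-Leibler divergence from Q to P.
D(P||Q) = Σ P(i) log₂(P(i)/Q(i))
  i=0: (1/8) × log₂((1/8)/(1/4)) = (1/8) × log₂(1/2) = -0.1250
  i=1: (1/4) × log₂((1/4)/(1/4)) = (1/4) × log₂(1) = 0.0000
  i=2: (1/8) × log₂((1/8)/(1/4)) = (1/8) × log₂(1/2) = -0.1250
  i=3: (1/2) × log₂((1/2)/(1/4)) = (1/2) × log₂(2) = 0.5000
D(P||Q) = -0.1250 + 0.0000 - 0.1250 + 0.5000
  = 0.2500 bits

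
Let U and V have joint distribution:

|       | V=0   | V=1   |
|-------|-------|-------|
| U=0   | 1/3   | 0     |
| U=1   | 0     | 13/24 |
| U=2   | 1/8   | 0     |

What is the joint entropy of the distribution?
H(U,V) = -Σ P(U,V) log₂ P(U,V), summed over the non-zero cells:
H(U,V) = -[(1/3)·log₂(1/3) + (13/24)·log₂(13/24) + (1/8)·log₂(1/8)]
  = 0.5283 + 0.4791 + 0.3750
  = 1.3824 bits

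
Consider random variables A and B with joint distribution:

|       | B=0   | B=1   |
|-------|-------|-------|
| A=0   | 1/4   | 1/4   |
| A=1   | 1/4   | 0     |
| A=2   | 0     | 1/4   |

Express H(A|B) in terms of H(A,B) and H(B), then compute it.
H(A|B) = H(A,B) - H(B)

Marginal P(B) (column sums):
  P(B=0) = 1/4 + 1/4 + 0 = 1/2
  P(B=1) = 1/4 + 0 + 1/4 = 1/2

H(A,B) = -[(1/4)·log₂(1/4) + (1/4)·log₂(1/4) + (1/4)·log₂(1/4) + (1/4)·log₂(1/4)]
  = 0.5000 + 0.5000 + 0.5000 + 0.5000
  = 2.0000 bits
H(B) = -[(1/2)·log₂(1/2) + (1/2)·log₂(1/2)]
  = 0.5000 + 0.5000
  = 1.0000 bits

H(A|B) = 2.0000 - 1.0000 = 1.0000 bits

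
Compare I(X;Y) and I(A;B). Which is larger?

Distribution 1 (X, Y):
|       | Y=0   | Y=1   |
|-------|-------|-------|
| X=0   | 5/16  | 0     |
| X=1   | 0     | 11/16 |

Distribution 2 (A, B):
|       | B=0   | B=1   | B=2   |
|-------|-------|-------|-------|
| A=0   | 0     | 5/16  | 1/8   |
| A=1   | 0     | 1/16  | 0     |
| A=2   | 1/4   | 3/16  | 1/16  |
Distribution 1 (X, Y):
Marginal P(X) (row sums):
  P(X=0) = 5/16 + 0 = 5/16
  P(X=1) = 0 + 11/16 = 11/16
Marginal P(Y) (column sums):
  P(Y=0) = 5/16 + 0 = 5/16
  P(Y=1) = 0 + 11/16 = 11/16

H(X) = -[(5/16)·log₂(5/16) + (11/16)·log₂(11/16)]
  = 0.5244 + 0.3716
  = 0.8960 bits
H(Y) = -[(5/16)·log₂(5/16) + (11/16)·log₂(11/16)]
  = 0.5244 + 0.3716
  = 0.8960 bits
H(X,Y) = -[(5/16)·log₂(5/16) + (11/16)·log₂(11/16)]
  = 0.5244 + 0.3716
  = 0.8960 bits

I(X;Y) = H(X) + H(Y) - H(X,Y)
  = 0.8960 + 0.8960 - 0.8960
  = 0.8960 bits

Distribution 2 (A, B):
Marginal P(A) (row sums):
  P(A=0) = 0 + 5/16 + 1/8 = 7/16
  P(A=1) = 0 + 1/16 + 0 = 1/16
  P(A=2) = 1/4 + 3/16 + 1/16 = 1/2
Marginal P(B) (column sums):
  P(B=0) = 0 + 0 + 1/4 = 1/4
  P(B=1) = 5/16 + 1/16 + 3/16 = 9/16
  P(B=2) = 1/8 + 0 + 1/16 = 3/16

H(A) = -[(7/16)·log₂(7/16) + (1/16)·log₂(1/16) + (1/2)·log₂(1/2)]
  = 0.5218 + 0.2500 + 0.5000
  = 1.2718 bits
H(B) = -[(1/4)·log₂(1/4) + (9/16)·log₂(9/16) + (3/16)·log₂(3/16)]
  = 0.5000 + 0.4669 + 0.4528
  = 1.4197 bits
H(A,B) = -[(5/16)·log₂(5/16) + (1/8)·log₂(1/8) + (1/16)·log₂(1/16) + (1/4)·log₂(1/4) + (3/16)·log₂(3/16) + (1/16)·log₂(1/16)]
  = 0.5244 + 0.3750 + 0.2500 + 0.5000 + 0.4528 + 0.2500
  = 2.3522 bits

I(A;B) = H(A) + H(B) - H(A,B)
  = 1.2718 + 1.4197 - 2.3522
  = 0.3393 bits

I(X;Y) = 0.8960 bits > I(A;B) = 0.3393 bits, so (X, Y) has the higher mutual information (stronger dependence).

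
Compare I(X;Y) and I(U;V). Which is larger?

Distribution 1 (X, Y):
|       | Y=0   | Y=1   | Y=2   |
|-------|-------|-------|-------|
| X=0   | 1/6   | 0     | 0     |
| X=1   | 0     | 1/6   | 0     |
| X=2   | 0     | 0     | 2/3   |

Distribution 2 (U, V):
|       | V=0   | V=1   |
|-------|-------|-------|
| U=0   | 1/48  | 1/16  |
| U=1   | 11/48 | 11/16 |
Distribution 1 (X, Y):
Marginal P(X) (row sums):
  P(X=0) = 1/6 + 0 + 0 = 1/6
  P(X=1) = 0 + 1/6 + 0 = 1/6
  P(X=2) = 0 + 0 + 2/3 = 2/3
Marginal P(Y) (column sums):
  P(Y=0) = 1/6 + 0 + 0 = 1/6
  P(Y=1) = 0 + 1/6 + 0 = 1/6
  P(Y=2) = 0 + 0 + 2/3 = 2/3

H(X) = -[(1/6)·log₂(1/6) + (1/6)·log₂(1/6) + (2/3)·log₂(2/3)]
  = 0.4308 + 0.4308 + 0.3900
  = 1.2516 bits
H(Y) = -[(1/6)·log₂(1/6) + (1/6)·log₂(1/6) + (2/3)·log₂(2/3)]
  = 0.4308 + 0.4308 + 0.3900
  = 1.2516 bits
H(X,Y) = -[(1/6)·log₂(1/6) + (1/6)·log₂(1/6) + (2/3)·log₂(2/3)]
  = 0.4308 + 0.4308 + 0.3900
  = 1.2516 bits

I(X;Y) = H(X) + H(Y) - H(X,Y)
  = 1.2516 + 1.2516 - 1.2516
  = 1.2516 bits

Distribution 2 (U, V):
Marginal P(U) (row sums):
  P(U=0) = 1/48 + 1/16 = 1/12
  P(U=1) = 11/48 + 11/16 = 11/12
Marginal P(V) (column sums):
  P(V=0) = 1/48 + 11/48 = 1/4
  P(V=1) = 1/16 + 11/16 = 3/4

H(U) = -[(1/12)·log₂(1/12) + (11/12)·log₂(11/12)]
  = 0.2987 + 0.1151
  = 0.4138 bits
H(V) = -[(1/4)·log₂(1/4) + (3/4)·log₂(3/4)]
  = 0.5000 + 0.3113
  = 0.8113 bits
H(U,V) = -[(1/48)·log₂(1/48) + (1/16)·log₂(1/16) + (11/48)·log₂(11/48) + (11/16)·log₂(11/16)]
  = 0.1164 + 0.2500 + 0.4871 + 0.3716
  = 1.2251 bits

I(U;V) = H(U) + H(V) - H(U,V)
  = 0.4138 + 0.8113 - 1.2251
  = 0.0000 bits

I(X;Y) = 1.2516 bits > I(U;V) = 0.0000 bits, so (X, Y) has the higher mutual information (stronger dependence).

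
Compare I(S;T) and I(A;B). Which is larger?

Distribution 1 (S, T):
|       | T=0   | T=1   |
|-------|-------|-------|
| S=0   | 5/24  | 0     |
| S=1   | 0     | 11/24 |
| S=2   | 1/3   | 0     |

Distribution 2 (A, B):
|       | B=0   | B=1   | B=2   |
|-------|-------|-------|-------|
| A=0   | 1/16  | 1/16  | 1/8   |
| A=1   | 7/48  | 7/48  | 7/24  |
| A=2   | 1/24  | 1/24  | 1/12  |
Distribution 1 (S, T):
Marginal P(S) (row sums):
  P(S=0) = 5/24 + 0 = 5/24
  P(S=1) = 0 + 11/24 = 11/24
  P(S=2) = 1/3 + 0 = 1/3
Marginal P(T) (column sums):
  P(T=0) = 5/24 + 0 + 1/3 = 13/24
  P(T=1) = 0 + 11/24 + 0 = 11/24

H(S) = -[(5/24)·log₂(5/24) + (11/24)·log₂(11/24) + (1/3)·log₂(1/3)]
  = 0.4715 + 0.5159 + 0.5283
  = 1.5157 bits
H(T) = -[(13/24)·log₂(13/24) + (11/24)·log₂(11/24)]
  = 0.4791 + 0.5159
  = 0.9950 bits
H(S,T) = -[(5/24)·log₂(5/24) + (11/24)·log₂(11/24) + (1/3)·log₂(1/3)]
  = 0.4715 + 0.5159 + 0.5283
  = 1.5157 bits

I(S;T) = H(S) + H(T) - H(S,T)
  = 1.5157 + 0.9950 - 1.5157
  = 0.9950 bits

Distribution 2 (A, B):
Marginal P(A) (row sums):
  P(A=0) = 1/16 + 1/16 + 1/8 = 1/4
  P(A=1) = 7/48 + 7/48 + 7/24 = 7/12
  P(A=2) = 1/24 + 1/24 + 1/12 = 1/6
Marginal P(B) (column sums):
  P(B=0) = 1/16 + 7/48 + 1/24 = 1/4
  P(B=1) = 1/16 + 7/48 + 1/24 = 1/4
  P(B=2) = 1/8 + 7/24 + 1/12 = 1/2

H(A) = -[(1/4)·log₂(1/4) + (7/12)·log₂(7/12) + (1/6)·log₂(1/6)]
  = 0.5000 + 0.4536 + 0.4308
  = 1.3844 bits
H(B) = -[(1/4)·log₂(1/4) + (1/4)·log₂(1/4) + (1/2)·log₂(1/2)]
  = 0.5000 + 0.5000 + 0.5000
  = 1.5000 bits
H(A,B) = -[(1/16)·log₂(1/16) + (1/16)·log₂(1/16) + (1/8)·log₂(1/8) + (7/48)·log₂(7/48) + (7/48)·log₂(7/48) + (7/24)·log₂(7/24) + (1/24)·log₂(1/24) + (1/24)·log₂(1/24) + (1/12)·log₂(1/12)]
  = 0.2500 + 0.2500 + 0.3750 + 0.4051 + 0.4051 + 0.5185 + 0.1910 + 0.1910 + 0.2987
  = 2.8844 bits

I(A;B) = H(A) + H(B) - H(A,B)
  = 1.3844 + 1.5000 - 2.8844
  = 0.0000 bits

I(S;T) = 0.9950 bits > I(A;B) = 0.0000 bits, so (S, T) has the higher mutual information (stronger dependence).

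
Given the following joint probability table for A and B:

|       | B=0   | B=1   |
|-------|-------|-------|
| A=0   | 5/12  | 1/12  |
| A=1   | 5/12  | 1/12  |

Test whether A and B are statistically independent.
Marginal P(A) (row sums):
  P(A=0) = 5/12 + 1/12 = 1/2
  P(A=1) = 5/12 + 1/12 = 1/2
Marginal P(B) (column sums):
  P(B=0) = 5/12 + 5/12 = 5/6
  P(B=1) = 1/12 + 1/12 = 1/6

A and B are independent iff P(A=i,B=j) = P(A=i)·P(B=j) for every cell.
  P(A=0)·P(B=0) = 1/2 × 5/6 = 5/12 = P(A=0,B=0) ✓
  P(A=0)·P(B=1) = 1/2 × 1/6 = 1/12 = P(A=0,B=1) ✓
  P(A=1)·P(B=0) = 1/2 × 5/6 = 5/12 = P(A=1,B=0) ✓
  P(A=1)·P(B=1) = 1/2 × 1/6 = 1/12 = P(A=1,B=1) ✓

Yes, A and B are independent: every cell factors, so I(A;B) = 0 bits.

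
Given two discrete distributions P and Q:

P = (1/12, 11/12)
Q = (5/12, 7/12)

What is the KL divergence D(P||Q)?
D(P||Q) = Σ P(i) log₂(P(i)/Q(i))
  i=0: (1/12) × log₂((1/12)/(5/12)) = (1/12) × log₂(1/5) = -0.1935
  i=1: (11/12) × log₂((11/12)/(7/12)) = (11/12) × log₂(11/7) = 0.5977
D(P||Q) = -0.1935 + 0.5977
  = 0.4042 bits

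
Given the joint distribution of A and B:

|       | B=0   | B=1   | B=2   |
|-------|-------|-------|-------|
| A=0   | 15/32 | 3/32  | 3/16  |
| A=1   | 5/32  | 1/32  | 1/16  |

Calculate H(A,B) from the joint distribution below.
H(A,B) = -Σ P(A,B) log₂ P(A,B), summed over the non-zero cells:
H(A,B) = -[(15/32)·log₂(15/32) + (3/32)·log₂(3/32) + (3/16)·log₂(3/16) + (5/32)·log₂(5/32) + (1/32)·log₂(1/32) + (1/16)·log₂(1/16)]
  = 0.5124 + 0.3202 + 0.4528 + 0.4184 + 0.1563 + 0.2500
  = 2.1101 bits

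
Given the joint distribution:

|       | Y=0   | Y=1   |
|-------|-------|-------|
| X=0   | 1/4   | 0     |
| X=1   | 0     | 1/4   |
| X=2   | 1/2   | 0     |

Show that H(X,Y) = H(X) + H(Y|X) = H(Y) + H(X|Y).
Marginal P(X) (row sums):
  P(X=0) = 1/4 + 0 = 1/4
  P(X=1) = 0 + 1/4 = 1/4
  P(X=2) = 1/2 + 0 = 1/2
Marginal P(Y) (column sums):
  P(Y=0) = 1/4 + 0 + 1/2 = 3/4
  P(Y=1) = 0 + 1/4 + 0 = 1/4

Decomposition 1: H(X) + H(Y|X)
H(X) = -[(1/4)·log₂(1/4) + (1/4)·log₂(1/4) + (1/2)·log₂(1/2)]
  = 0.5000 + 0.5000 + 0.5000
  = 1.5000 bits
H(Y|X) = -Σ P(X,Y)·log₂ P(Y|X), where P(Y|X) = P(X,Y) / P(X)
  (cells with P(X,Y) = 0 contribute 0)
  (X=0,Y=0): P(Y|X) = (1/4)/(1/4) = 1;  -(1/4)·log₂(1) = 0.0000
  (X=1,Y=1): P(Y|X) = (1/4)/(1/4) = 1;  -(1/4)·log₂(1) = 0.0000
  (X=2,Y=0): P(Y|X) = (1/2)/(1/2) = 1;  -(1/2)·log₂(1) = 0.0000
H(Y|X) = 0.0000 + 0.0000 + 0.0000
  = 0.0000 bits
H(X) + H(Y|X) = 1.5000 + 0.0000 = 1.5000 bits

Decomposition 2: H(Y) + H(X|Y)
H(Y) = -[(3/4)·log₂(3/4) + (1/4)·log₂(1/4)]
  = 0.3113 + 0.5000
  = 0.8113 bits
H(X|Y) = -Σ P(X,Y)·log₂ P(X|Y), where P(X|Y) = P(X,Y) / P(Y)
  (cells with P(X,Y) = 0 contribute 0)
  (X=0,Y=0): P(X|Y) = (1/4)/(3/4) = 1/3;  -(1/4)·log₂(1/3) = 0.3962
  (X=1,Y=1): P(X|Y) = (1/4)/(1/4) = 1;  -(1/4)·log₂(1) = 0.0000
  (X=2,Y=0): P(X|Y) = (1/2)/(3/4) = 2/3;  -(1/2)·log₂(2/3) = 0.2925
H(X|Y) = 0.3962 + 0.0000 + 0.2925
  = 0.6887 bits
H(Y) + H(X|Y) = 0.8113 + 0.6887 = 1.5000 bits

Direct computation of the joint entropy:
H(X,Y) = -[(1/4)·log₂(1/4) + (1/4)·log₂(1/4) + (1/2)·log₂(1/2)]
  = 0.5000 + 0.5000 + 0.5000
  = 1.5000 bits

All three agree: H(X,Y) = 1.5000 bits ✓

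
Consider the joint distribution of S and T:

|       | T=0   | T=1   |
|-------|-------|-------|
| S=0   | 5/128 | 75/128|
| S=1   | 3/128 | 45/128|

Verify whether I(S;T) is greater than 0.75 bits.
Marginal P(S) (row sums):
  P(S=0) = 5/128 + 75/128 = 5/8
  P(S=1) = 3/128 + 45/128 = 3/8
Marginal P(T) (column sums):
  P(T=0) = 5/128 + 3/128 = 1/16
  P(T=1) = 75/128 + 45/128 = 15/16

H(S) = -[(5/8)·log₂(5/8) + (3/8)·log₂(3/8)]
  = 0.4238 + 0.5306
  = 0.9544 bits
H(T) = -[(1/16)·log₂(1/16) + (15/16)·log₂(15/16)]
  = 0.2500 + 0.0873
  = 0.3373 bits
H(S,T) = -[(5/128)·log₂(5/128) + (75/128)·log₂(75/128) + (3/128)·log₂(3/128) + (45/128)·log₂(45/128)]
  = 0.1827 + 0.4519 + 0.1269 + 0.5302
  = 1.2917 bits

I(S;T) = H(S) + H(T) - H(S,T)
  = 0.9544 + 0.3373 - 1.2917
  = 0.0000 bits

No. I(S;T) = 0.0000 bits, which is ≤ 0.75 bits.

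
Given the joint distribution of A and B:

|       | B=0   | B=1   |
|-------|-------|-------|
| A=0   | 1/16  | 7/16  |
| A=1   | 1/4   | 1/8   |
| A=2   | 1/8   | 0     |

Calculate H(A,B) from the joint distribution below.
H(A,B) = -Σ P(A,B) log₂ P(A,B), summed over the non-zero cells:
H(A,B) = -[(1/16)·log₂(1/16) + (7/16)·log₂(7/16) + (1/4)·log₂(1/4) + (1/8)·log₂(1/8) + (1/8)·log₂(1/8)]
  = 0.2500 + 0.5218 + 0.5000 + 0.3750 + 0.3750
  = 2.0218 bits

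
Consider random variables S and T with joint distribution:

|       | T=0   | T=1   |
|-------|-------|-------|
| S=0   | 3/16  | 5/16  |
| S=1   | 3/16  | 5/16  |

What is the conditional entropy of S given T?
Marginal P(T) (column sums):
  P(T=0) = 3/16 + 3/16 = 3/8
  P(T=1) = 5/16 + 5/16 = 5/8

H(S|T) = -Σ P(S,T)·log₂ P(S|T), where P(S|T) = P(S,T) / P(T)
  (S=0,T=0): P(S|T) = (3/16)/(3/8) = 1/2;  -(3/16)·log₂(1/2) = 0.1875
  (S=0,T=1): P(S|T) = (5/16)/(5/8) = 1/2;  -(5/16)·log₂(1/2) = 0.3125
  (S=1,T=0): P(S|T) = (3/16)/(3/8) = 1/2;  -(3/16)·log₂(1/2) = 0.1875
  (S=1,T=1): P(S|T) = (5/16)/(5/8) = 1/2;  -(5/16)·log₂(1/2) = 0.3125
H(S|T) = 0.1875 + 0.3125 + 0.1875 + 0.3125
  = 1.0000 bits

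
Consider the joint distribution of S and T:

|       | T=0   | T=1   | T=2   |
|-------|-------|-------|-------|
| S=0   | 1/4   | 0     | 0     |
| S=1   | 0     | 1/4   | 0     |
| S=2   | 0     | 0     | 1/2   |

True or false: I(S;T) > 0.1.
Marginal P(S) (row sums):
  P(S=0) = 1/4 + 0 + 0 = 1/4
  P(S=1) = 0 + 1/4 + 0 = 1/4
  P(S=2) = 0 + 0 + 1/2 = 1/2
Marginal P(T) (column sums):
  P(T=0) = 1/4 + 0 + 0 = 1/4
  P(T=1) = 0 + 1/4 + 0 = 1/4
  P(T=2) = 0 + 0 + 1/2 = 1/2

H(S) = -[(1/4)·log₂(1/4) + (1/4)·log₂(1/4) + (1/2)·log₂(1/2)]
  = 0.5000 + 0.5000 + 0.5000
  = 1.5000 bits
H(T) = -[(1/4)·log₂(1/4) + (1/4)·log₂(1/4) + (1/2)·log₂(1/2)]
  = 0.5000 + 0.5000 + 0.5000
  = 1.5000 bits
H(S,T) = -[(1/4)·log₂(1/4) + (1/4)·log₂(1/4) + (1/2)·log₂(1/2)]
  = 0.5000 + 0.5000 + 0.5000
  = 1.5000 bits

I(S;T) = H(S) + H(T) - H(S,T)
  = 1.5000 + 1.5000 - 1.5000
  = 1.5000 bits

True. I(S;T) = 1.5000 bits, which is > 0.1 bits.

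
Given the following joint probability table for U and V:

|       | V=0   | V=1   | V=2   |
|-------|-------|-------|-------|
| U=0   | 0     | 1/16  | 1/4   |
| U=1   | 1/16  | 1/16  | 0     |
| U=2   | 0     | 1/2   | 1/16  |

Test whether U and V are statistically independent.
Marginal P(U) (row sums):
  P(U=0) = 0 + 1/16 + 1/4 = 5/16
  P(U=1) = 1/16 + 1/16 + 0 = 1/8
  P(U=2) = 0 + 1/2 + 1/16 = 9/16
Marginal P(V) (column sums):
  P(V=0) = 0 + 1/16 + 0 = 1/16
  P(V=1) = 1/16 + 1/16 + 1/2 = 5/8
  P(V=2) = 1/4 + 0 + 1/16 = 5/16

U and V are independent iff P(U=i,V=j) = P(U=i)·P(V=j) for every cell.
  P(U=0)·P(V=0) = 5/16 × 1/16 = 5/256, but P(U=0,V=0) = 0 ✗

No, U and V are not independent. Quantitatively, I(U;V) > 0:

H(U) = -[(5/16)·log₂(5/16) + (1/8)·log₂(1/8) + (9/16)·log₂(9/16)]
  = 0.5244 + 0.3750 + 0.4669
  = 1.3663 bits
H(V) = -[(1/16)·log₂(1/16) + (5/8)·log₂(5/8) + (5/16)·log₂(5/16)]
  = 0.2500 + 0.4238 + 0.5244
  = 1.1982 bits
H(U,V) = -[(1/16)·log₂(1/16) + (1/4)·log₂(1/4) + (1/16)·log₂(1/16) + (1/16)·log₂(1/16) + (1/2)·log₂(1/2) + (1/16)·log₂(1/16)]
  = 0.2500 + 0.5000 + 0.2500 + 0.2500 + 0.5000 + 0.2500
  = 2.0000 bits
I(U;V) = H(U) + H(V) - H(U,V) = 1.3663 + 1.1982 - 2.0000 = 0.5645 bits > 0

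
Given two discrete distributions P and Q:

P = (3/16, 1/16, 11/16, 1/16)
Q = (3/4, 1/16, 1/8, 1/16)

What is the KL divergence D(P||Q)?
D(P||Q) = Σ P(i) log₂(P(i)/Q(i))
  i=0: (3/16) × log₂((3/16)/(3/4)) = (3/16) × log₂(1/4) = -0.3750
  i=1: (1/16) × log₂((1/16)/(1/16)) = (1/16) × log₂(1) = 0.0000
  i=2: (11/16) × log₂((11/16)/(1/8)) = (11/16) × log₂(11/2) = 1.6909
  i=3: (1/16) × log₂((1/16)/(1/16)) = (1/16) × log₂(1) = 0.0000
D(P||Q) = -0.3750 + 0.0000 + 1.6909 + 0.0000
  = 1.3159 bits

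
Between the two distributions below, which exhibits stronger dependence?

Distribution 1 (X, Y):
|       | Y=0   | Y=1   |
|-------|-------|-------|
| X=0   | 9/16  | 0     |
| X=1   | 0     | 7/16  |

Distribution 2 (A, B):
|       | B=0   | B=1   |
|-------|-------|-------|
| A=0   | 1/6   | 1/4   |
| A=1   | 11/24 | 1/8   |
Distribution 1 (X, Y):
Marginal P(X) (row sums):
  P(X=0) = 9/16 + 0 = 9/16
  P(X=1) = 0 + 7/16 = 7/16
Marginal P(Y) (column sums):
  P(Y=0) = 9/16 + 0 = 9/16
  P(Y=1) = 0 + 7/16 = 7/16

H(X) = -[(9/16)·log₂(9/16) + (7/16)·log₂(7/16)]
  = 0.4669 + 0.5218
  = 0.9887 bits
H(Y) = -[(9/16)·log₂(9/16) + (7/16)·log₂(7/16)]
  = 0.4669 + 0.5218
  = 0.9887 bits
H(X,Y) = -[(9/16)·log₂(9/16) + (7/16)·log₂(7/16)]
  = 0.4669 + 0.5218
  = 0.9887 bits

I(X;Y) = H(X) + H(Y) - H(X,Y)
  = 0.9887 + 0.9887 - 0.9887
  = 0.9887 bits

Distribution 2 (A, B):
Marginal P(A) (row sums):
  P(A=0) = 1/6 + 1/4 = 5/12
  P(A=1) = 11/24 + 1/8 = 7/12
Marginal P(B) (column sums):
  P(B=0) = 1/6 + 11/24 = 5/8
  P(B=1) = 1/4 + 1/8 = 3/8

H(A) = -[(5/12)·log₂(5/12) + (7/12)·log₂(7/12)]
  = 0.5263 + 0.4536
  = 0.9799 bits
H(B) = -[(5/8)·log₂(5/8) + (3/8)·log₂(3/8)]
  = 0.4238 + 0.5306
  = 0.9544 bits
H(A,B) = -[(1/6)·log₂(1/6) + (1/4)·log₂(1/4) + (11/24)·log₂(11/24) + (1/8)·log₂(1/8)]
  = 0.4308 + 0.5000 + 0.5159 + 0.3750
  = 1.8217 bits

I(A;B) = H(A) + H(B) - H(A,B)
  = 0.9799 + 0.9544 - 1.8217
  = 0.1126 bits

I(X;Y) = 0.9887 bits > I(A;B) = 0.1126 bits, so (X, Y) has the higher mutual information (stronger dependence).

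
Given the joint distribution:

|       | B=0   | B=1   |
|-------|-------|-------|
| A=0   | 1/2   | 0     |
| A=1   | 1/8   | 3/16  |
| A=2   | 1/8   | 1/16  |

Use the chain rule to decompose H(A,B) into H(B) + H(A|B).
By the chain rule: H(A,B) = H(B) + H(A|B)

Marginal P(B) (column sums):
  P(B=0) = 1/2 + 1/8 + 1/8 = 3/4
  P(B=1) = 0 + 3/16 + 1/16 = 1/4
H(B) = -[(3/4)·log₂(3/4) + (1/4)·log₂(1/4)]
  = 0.3113 + 0.5000
  = 0.8113 bits
H(A|B) = -Σ P(A,B)·log₂ P(A|B), where P(A|B) = P(A,B) / P(B)
  (cells with P(A,B) = 0 contribute 0)
  (A=0,B=0): P(A|B) = (1/2)/(3/4) = 2/3;  -(1/2)·log₂(2/3) = 0.2925
  (A=1,B=0): P(A|B) = (1/8)/(3/4) = 1/6;  -(1/8)·log₂(1/6) = 0.3231
  (A=1,B=1): P(A|B) = (3/16)/(1/4) = 3/4;  -(3/16)·log₂(3/4) = 0.0778
  (A=2,B=0): P(A|B) = (1/8)/(3/4) = 1/6;  -(1/8)·log₂(1/6) = 0.3231
  (A=2,B=1): P(A|B) = (1/16)/(1/4) = 1/4;  -(1/16)·log₂(1/4) = 0.1250
H(A|B) = 0.2925 + 0.3231 + 0.0778 + 0.3231 + 0.1250
  = 1.1415 bits

H(A,B) = H(B) + H(A|B) = 0.8113 + 1.1415 = 1.9528 bits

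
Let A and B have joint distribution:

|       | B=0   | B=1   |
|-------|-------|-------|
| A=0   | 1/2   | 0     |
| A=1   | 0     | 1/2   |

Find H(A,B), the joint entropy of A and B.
H(A,B) = -Σ P(A,B) log₂ P(A,B), summed over the non-zero cells:
H(A,B) = -[(1/2)·log₂(1/2) + (1/2)·log₂(1/2)]
  = 0.5000 + 0.5000
  = 1.0000 bits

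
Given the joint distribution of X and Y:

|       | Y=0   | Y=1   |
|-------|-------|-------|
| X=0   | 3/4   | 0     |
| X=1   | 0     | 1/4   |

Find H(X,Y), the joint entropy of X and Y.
H(X,Y) = -Σ P(X,Y) log₂ P(X,Y), summed over the non-zero cells:
H(X,Y) = -[(3/4)·log₂(3/4) + (1/4)·log₂(1/4)]
  = 0.3113 + 0.5000
  = 0.8113 bits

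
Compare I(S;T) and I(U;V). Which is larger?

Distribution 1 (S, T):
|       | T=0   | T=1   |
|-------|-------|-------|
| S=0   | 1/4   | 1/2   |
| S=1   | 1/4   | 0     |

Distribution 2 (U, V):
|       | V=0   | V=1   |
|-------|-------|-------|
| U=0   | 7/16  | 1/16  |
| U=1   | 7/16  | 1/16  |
Distribution 1 (S, T):
Marginal P(S) (row sums):
  P(S=0) = 1/4 + 1/2 = 3/4
  P(S=1) = 1/4 + 0 = 1/4
Marginal P(T) (column sums):
  P(T=0) = 1/4 + 1/4 = 1/2
  P(T=1) = 1/2 + 0 = 1/2

H(S) = -[(3/4)·log₂(3/4) + (1/4)·log₂(1/4)]
  = 0.3113 + 0.5000
  = 0.8113 bits
H(T) = -[(1/2)·log₂(1/2) + (1/2)·log₂(1/2)]
  = 0.5000 + 0.5000
  = 1.0000 bits
H(S,T) = -[(1/4)·log₂(1/4) + (1/2)·log₂(1/2) + (1/4)·log₂(1/4)]
  = 0.5000 + 0.5000 + 0.5000
  = 1.5000 bits

I(S;T) = H(S) + H(T) - H(S,T)
  = 0.8113 + 1.0000 - 1.5000
  = 0.3113 bits

Distribution 2 (U, V):
Marginal P(U) (row sums):
  P(U=0) = 7/16 + 1/16 = 1/2
  P(U=1) = 7/16 + 1/16 = 1/2
Marginal P(V) (column sums):
  P(V=0) = 7/16 + 7/16 = 7/8
  P(V=1) = 1/16 + 1/16 = 1/8

H(U) = -[(1/2)·log₂(1/2) + (1/2)·log₂(1/2)]
  = 0.5000 + 0.5000
  = 1.0000 bits
H(V) = -[(7/8)·log₂(7/8) + (1/8)·log₂(1/8)]
  = 0.1686 + 0.3750
  = 0.5436 bits
H(U,V) = -[(7/16)·log₂(7/16) + (1/16)·log₂(1/16) + (7/16)·log₂(7/16) + (1/16)·log₂(1/16)]
  = 0.5218 + 0.2500 + 0.5218 + 0.2500
  = 1.5436 bits

I(U;V) = H(U) + H(V) - H(U,V)
  = 1.0000 + 0.5436 - 1.5436
  = 0.0000 bits

I(S;T) = 0.3113 bits > I(U;V) = 0.0000 bits, so (S, T) has the higher mutual information (stronger dependence).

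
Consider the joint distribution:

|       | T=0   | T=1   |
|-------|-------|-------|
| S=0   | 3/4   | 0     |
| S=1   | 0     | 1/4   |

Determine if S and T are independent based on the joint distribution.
Marginal P(S) (row sums):
  P(S=0) = 3/4 + 0 = 3/4
  P(S=1) = 0 + 1/4 = 1/4
Marginal P(T) (column sums):
  P(T=0) = 3/4 + 0 = 3/4
  P(T=1) = 0 + 1/4 = 1/4

S and T are independent iff P(S=i,T=j) = P(S=i)·P(T=j) for every cell.
  P(S=0)·P(T=0) = 3/4 × 3/4 = 9/16, but P(S=0,T=0) = 3/4 ✗

No, S and T are not independent. Quantitatively, I(S;T) > 0:

H(S) = -[(3/4)·log₂(3/4) + (1/4)·log₂(1/4)]
  = 0.3113 + 0.5000
  = 0.8113 bits
H(T) = -[(3/4)·log₂(3/4) + (1/4)·log₂(1/4)]
  = 0.3113 + 0.5000
  = 0.8113 bits
H(S,T) = -[(3/4)·log₂(3/4) + (1/4)·log₂(1/4)]
  = 0.3113 + 0.5000
  = 0.8113 bits
I(S;T) = H(S) + H(T) - H(S,T) = 0.8113 + 0.8113 - 0.8113 = 0.8113 bits > 0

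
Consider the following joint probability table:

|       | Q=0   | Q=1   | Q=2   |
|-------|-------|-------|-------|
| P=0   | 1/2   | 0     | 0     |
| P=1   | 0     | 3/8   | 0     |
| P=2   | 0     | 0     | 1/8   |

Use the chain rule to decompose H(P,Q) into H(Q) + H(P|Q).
By the chain rule: H(P,Q) = H(Q) + H(P|Q)

Marginal P(Q) (column sums):
  P(Q=0) = 1/2 + 0 + 0 = 1/2
  P(Q=1) = 0 + 3/8 + 0 = 3/8
  P(Q=2) = 0 + 0 + 1/8 = 1/8
H(Q) = -[(1/2)·log₂(1/2) + (3/8)·log₂(3/8) + (1/8)·log₂(1/8)]
  = 0.5000 + 0.5306 + 0.3750
  = 1.4056 bits
H(P|Q) = -Σ P(P,Q)·log₂ P(P|Q), where P(P|Q) = P(P,Q) / P(Q)
  (cells with P(P,Q) = 0 contribute 0)
  (P=0,Q=0): P(P|Q) = (1/2)/(1/2) = 1;  -(1/2)·log₂(1) = 0.0000
  (P=1,Q=1): P(P|Q) = (3/8)/(3/8) = 1;  -(3/8)·log₂(1) = 0.0000
  (P=2,Q=2): P(P|Q) = (1/8)/(1/8) = 1;  -(1/8)·log₂(1) = 0.0000
H(P|Q) = 0.0000 + 0.0000 + 0.0000
  = 0.0000 bits

H(P,Q) = H(Q) + H(P|Q) = 1.4056 + 0.0000 = 1.4056 bits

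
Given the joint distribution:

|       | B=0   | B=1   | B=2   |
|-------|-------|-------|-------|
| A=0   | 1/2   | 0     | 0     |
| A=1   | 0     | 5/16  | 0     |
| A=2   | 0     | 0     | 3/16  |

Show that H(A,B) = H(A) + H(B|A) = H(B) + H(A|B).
Marginal P(A) (row sums):
  P(A=0) = 1/2 + 0 + 0 = 1/2
  P(A=1) = 0 + 5/16 + 0 = 5/16
  P(A=2) = 0 + 0 + 3/16 = 3/16
Marginal P(B) (column sums):
  P(B=0) = 1/2 + 0 + 0 = 1/2
  P(B=1) = 0 + 5/16 + 0 = 5/16
  P(B=2) = 0 + 0 + 3/16 = 3/16

Decomposition 1: H(A) + H(B|A)
H(A) = -[(1/2)·log₂(1/2) + (5/16)·log₂(5/16) + (3/16)·log₂(3/16)]
  = 0.5000 + 0.5244 + 0.4528
  = 1.4772 bits
H(B|A) = -Σ P(A,B)·log₂ P(B|A), where P(B|A) = P(A,B) / P(A)
  (cells with P(A,B) = 0 contribute 0)
  (A=0,B=0): P(B|A) = (1/2)/(1/2) = 1;  -(1/2)·log₂(1) = 0.0000
  (A=1,B=1): P(B|A) = (5/16)/(5/16) = 1;  -(5/16)·log₂(1) = 0.0000
  (A=2,B=2): P(B|A) = (3/16)/(3/16) = 1;  -(3/16)·log₂(1) = 0.0000
H(B|A) = 0.0000 + 0.0000 + 0.0000
  = 0.0000 bits
H(A) + H(B|A) = 1.4772 + 0.0000 = 1.4772 bits

Decomposition 2: H(B) + H(A|B)
H(B) = -[(1/2)·log₂(1/2) + (5/16)·log₂(5/16) + (3/16)·log₂(3/16)]
  = 0.5000 + 0.5244 + 0.4528
  = 1.4772 bits
H(A|B) = -Σ P(A,B)·log₂ P(A|B), where P(A|B) = P(A,B) / P(B)
  (cells with P(A,B) = 0 contribute 0)
  (A=0,B=0): P(A|B) = (1/2)/(1/2) = 1;  -(1/2)·log₂(1) = 0.0000
  (A=1,B=1): P(A|B) = (5/16)/(5/16) = 1;  -(5/16)·log₂(1) = 0.0000
  (A=2,B=2): P(A|B) = (3/16)/(3/16) = 1;  -(3/16)·log₂(1) = 0.0000
H(A|B) = 0.0000 + 0.0000 + 0.0000
  = 0.0000 bits
H(B) + H(A|B) = 1.4772 + 0.0000 = 1.4772 bits

Direct computation of the joint entropy:
H(A,B) = -[(1/2)·log₂(1/2) + (5/16)·log₂(5/16) + (3/16)·log₂(3/16)]
  = 0.5000 + 0.5244 + 0.4528
  = 1.4772 bits

All three agree: H(A,B) = 1.4772 bits ✓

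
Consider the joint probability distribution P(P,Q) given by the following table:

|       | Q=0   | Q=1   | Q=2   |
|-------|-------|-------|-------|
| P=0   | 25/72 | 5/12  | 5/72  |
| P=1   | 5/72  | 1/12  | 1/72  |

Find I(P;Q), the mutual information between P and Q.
Marginal P(P) (row sums):
  P(P=0) = 25/72 + 5/12 + 5/72 = 5/6
  P(P=1) = 5/72 + 1/12 + 1/72 = 1/6
Marginal P(Q) (column sums):
  P(Q=0) = 25/72 + 5/72 = 5/12
  P(Q=1) = 5/12 + 1/12 = 1/2
  P(Q=2) = 5/72 + 1/72 = 1/12

H(P) = -[(5/6)·log₂(5/6) + (1/6)·log₂(1/6)]
  = 0.2192 + 0.4308
  = 0.6500 bits
H(Q) = -[(5/12)·log₂(5/12) + (1/2)·log₂(1/2) + (1/12)·log₂(1/12)]
  = 0.5263 + 0.5000 + 0.2987
  = 1.3250 bits
H(P,Q) = -[(25/72)·log₂(25/72) + (5/12)·log₂(5/12) + (5/72)·log₂(5/72) + (5/72)·log₂(5/72) + (1/12)·log₂(1/12) + (1/72)·log₂(1/72)]
  = 0.5299 + 0.5263 + 0.2672 + 0.2672 + 0.2987 + 0.0857
  = 1.9750 bits

I(P;Q) = H(P) + H(Q) - H(P,Q)
  = 0.6500 + 1.3250 - 1.9750
  = 0.0000 bits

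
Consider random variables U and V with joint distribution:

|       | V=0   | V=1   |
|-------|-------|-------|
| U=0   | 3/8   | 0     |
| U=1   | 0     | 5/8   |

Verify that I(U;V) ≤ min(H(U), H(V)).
Marginal P(U) (row sums):
  P(U=0) = 3/8 + 0 = 3/8
  P(U=1) = 0 + 5/8 = 5/8
Marginal P(V) (column sums):
  P(V=0) = 3/8 + 0 = 3/8
  P(V=1) = 0 + 5/8 = 5/8

H(U) = -[(3/8)·log₂(3/8) + (5/8)·log₂(5/8)]
  = 0.5306 + 0.4238
  = 0.9544 bits
H(V) = -[(3/8)·log₂(3/8) + (5/8)·log₂(5/8)]
  = 0.5306 + 0.4238
  = 0.9544 bits
H(U,V) = -[(3/8)·log₂(3/8) + (5/8)·log₂(5/8)]
  = 0.5306 + 0.4238
  = 0.9544 bits

I(U;V) = H(U) + H(V) - H(U,V)
  = 0.9544 + 0.9544 - 0.9544
  = 0.9544 bits

min(H(U), H(V)) = min(0.9544, 0.9544) = 0.9544 bits
Since 0.9544 ≤ 0.9544, the bound is satisfied ✓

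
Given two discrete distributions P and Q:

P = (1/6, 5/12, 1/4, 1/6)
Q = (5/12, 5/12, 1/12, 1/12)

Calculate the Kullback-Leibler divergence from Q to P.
D(P||Q) = Σ P(i) log₂(P(i)/Q(i))
  i=0: (1/6) × log₂((1/6)/(5/12)) = (1/6) × log₂(2/5) = -0.2203
  i=1: (5/12) × log₂((5/12)/(5/12)) = (5/12) × log₂(1) = 0.0000
  i=2: (1/4) × log₂((1/4)/(1/12)) = (1/4) × log₂(3) = 0.3962
  i=3: (1/6) × log₂((1/6)/(1/12)) = (1/6) × log₂(2) = 0.1667
D(P||Q) = -0.2203 + 0.0000 + 0.3962 + 0.1667
  = 0.3426 bits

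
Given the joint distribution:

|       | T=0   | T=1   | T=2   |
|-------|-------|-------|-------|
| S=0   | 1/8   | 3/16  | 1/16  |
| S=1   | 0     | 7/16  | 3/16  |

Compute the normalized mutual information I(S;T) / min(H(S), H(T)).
Marginal P(S) (row sums):
  P(S=0) = 1/8 + 3/16 + 1/16 = 3/8
  P(S=1) = 0 + 7/16 + 3/16 = 5/8
Marginal P(T) (column sums):
  P(T=0) = 1/8 + 0 = 1/8
  P(T=1) = 3/16 + 7/16 = 5/8
  P(T=2) = 1/16 + 3/16 = 1/4

H(S) = -[(3/8)·log₂(3/8) + (5/8)·log₂(5/8)]
  = 0.5306 + 0.4238
  = 0.9544 bits
H(T) = -[(1/8)·log₂(1/8) + (5/8)·log₂(5/8) + (1/4)·log₂(1/4)]
  = 0.3750 + 0.4238 + 0.5000
  = 1.2988 bits
H(S,T) = -[(1/8)·log₂(1/8) + (3/16)·log₂(3/16) + (1/16)·log₂(1/16) + (7/16)·log₂(7/16) + (3/16)·log₂(3/16)]
  = 0.3750 + 0.4528 + 0.2500 + 0.5218 + 0.4528
  = 2.0524 bits

I(S;T) = H(S) + H(T) - H(S,T)
  = 0.9544 + 1.2988 - 2.0524
  = 0.2008 bits

min(H(S), H(T)) = min(0.9544, 1.2988) = 0.9544 bits
Normalized MI = 0.2008 / 0.9544 = 0.2104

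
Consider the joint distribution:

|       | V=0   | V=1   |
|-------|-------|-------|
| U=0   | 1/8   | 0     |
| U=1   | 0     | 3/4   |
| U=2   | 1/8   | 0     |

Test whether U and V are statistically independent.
Marginal P(U) (row sums):
  P(U=0) = 1/8 + 0 = 1/8
  P(U=1) = 0 + 3/4 = 3/4
  P(U=2) = 1/8 + 0 = 1/8
Marginal P(V) (column sums):
  P(V=0) = 1/8 + 0 + 1/8 = 1/4
  P(V=1) = 0 + 3/4 + 0 = 3/4

U and V are independent iff P(U=i,V=j) = P(U=i)·P(V=j) for every cell.
  P(U=0)·P(V=0) = 1/8 × 1/4 = 1/32, but P(U=0,V=0) = 1/8 ✗

No, U and V are not independent. Quantitatively, I(U;V) > 0:

H(U) = -[(1/8)·log₂(1/8) + (3/4)·log₂(3/4) + (1/8)·log₂(1/8)]
  = 0.3750 + 0.3113 + 0.3750
  = 1.0613 bits
H(V) = -[(1/4)·log₂(1/4) + (3/4)·log₂(3/4)]
  = 0.5000 + 0.3113
  = 0.8113 bits
H(U,V) = -[(1/8)·log₂(1/8) + (3/4)·log₂(3/4) + (1/8)·log₂(1/8)]
  = 0.3750 + 0.3113 + 0.3750
  = 1.0613 bits
I(U;V) = H(U) + H(V) - H(U,V) = 1.0613 + 0.8113 - 1.0613 = 0.8113 bits > 0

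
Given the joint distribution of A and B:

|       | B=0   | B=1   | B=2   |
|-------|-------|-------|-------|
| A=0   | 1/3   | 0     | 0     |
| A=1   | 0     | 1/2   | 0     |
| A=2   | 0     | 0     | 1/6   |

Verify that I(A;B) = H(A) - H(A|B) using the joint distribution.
Left side, from I(A;B) = H(A) + H(B) - H(A,B):
Marginal P(A) (row sums):
  P(A=0) = 1/3 + 0 + 0 = 1/3
  P(A=1) = 0 + 1/2 + 0 = 1/2
  P(A=2) = 0 + 0 + 1/6 = 1/6
Marginal P(B) (column sums):
  P(B=0) = 1/3 + 0 + 0 = 1/3
  P(B=1) = 0 + 1/2 + 0 = 1/2
  P(B=2) = 0 + 0 + 1/6 = 1/6

H(A) = -[(1/3)·log₂(1/3) + (1/2)·log₂(1/2) + (1/6)·log₂(1/6)]
  = 0.5283 + 0.5000 + 0.4308
  = 1.4591 bits
H(B) = -[(1/3)·log₂(1/3) + (1/2)·log₂(1/2) + (1/6)·log₂(1/6)]
  = 0.5283 + 0.5000 + 0.4308
  = 1.4591 bits
H(A,B) = -[(1/3)·log₂(1/3) + (1/2)·log₂(1/2) + (1/6)·log₂(1/6)]
  = 0.5283 + 0.5000 + 0.4308
  = 1.4591 bits

I(A;B) = H(A) + H(B) - H(A,B)
  = 1.4591 + 1.4591 - 1.4591
  = 1.4591 bits

Right side, with H(A|B) computed directly from the conditional probabilities:
H(A|B) = -Σ P(A,B)·log₂ P(A|B), where P(A|B) = P(A,B) / P(B)
  (cells with P(A,B) = 0 contribute 0)
  (A=0,B=0): P(A|B) = (1/3)/(1/3) = 1;  -(1/3)·log₂(1) = 0.0000
  (A=1,B=1): P(A|B) = (1/2)/(1/2) = 1;  -(1/2)·log₂(1) = 0.0000
  (A=2,B=2): P(A|B) = (1/6)/(1/6) = 1;  -(1/6)·log₂(1) = 0.0000
H(A|B) = 0.0000 + 0.0000 + 0.0000
  = 0.0000 bits
H(A) - H(A|B) = 1.4591 - 0.0000 = 1.4591 bits

Both sides equal 1.4591 bits, so I(A;B) = H(A) - H(A|B) ✓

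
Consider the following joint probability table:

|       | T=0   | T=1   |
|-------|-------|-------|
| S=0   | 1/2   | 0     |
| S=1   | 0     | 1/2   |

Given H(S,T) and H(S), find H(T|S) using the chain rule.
From the chain rule: H(S,T) = H(S) + H(T|S)
Therefore: H(T|S) = H(S,T) - H(S)

H(S,T) = -[(1/2)·log₂(1/2) + (1/2)·log₂(1/2)]
  = 0.5000 + 0.5000
  = 1.0000 bits
Marginal P(S) (row sums):
  P(S=0) = 1/2 + 0 = 1/2
  P(S=1) = 0 + 1/2 = 1/2
H(S) = -[(1/2)·log₂(1/2) + (1/2)·log₂(1/2)]
  = 0.5000 + 0.5000
  = 1.0000 bits

H(T|S) = 1.0000 - 1.0000 = 0.0000 bits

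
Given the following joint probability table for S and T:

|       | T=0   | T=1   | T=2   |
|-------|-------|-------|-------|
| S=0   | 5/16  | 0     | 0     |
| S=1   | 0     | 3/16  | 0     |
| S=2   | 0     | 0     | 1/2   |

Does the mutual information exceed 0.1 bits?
Marginal P(S) (row sums):
  P(S=0) = 5/16 + 0 + 0 = 5/16
  P(S=1) = 0 + 3/16 + 0 = 3/16
  P(S=2) = 0 + 0 + 1/2 = 1/2
Marginal P(T) (column sums):
  P(T=0) = 5/16 + 0 + 0 = 5/16
  P(T=1) = 0 + 3/16 + 0 = 3/16
  P(T=2) = 0 + 0 + 1/2 = 1/2

H(S) = -[(5/16)·log₂(5/16) + (3/16)·log₂(3/16) + (1/2)·log₂(1/2)]
  = 0.5244 + 0.4528 + 0.5000
  = 1.4772 bits
H(T) = -[(5/16)·log₂(5/16) + (3/16)·log₂(3/16) + (1/2)·log₂(1/2)]
  = 0.5244 + 0.4528 + 0.5000
  = 1.4772 bits
H(S,T) = -[(5/16)·log₂(5/16) + (3/16)·log₂(3/16) + (1/2)·log₂(1/2)]
  = 0.5244 + 0.4528 + 0.5000
  = 1.4772 bits

I(S;T) = H(S) + H(T) - H(S,T)
  = 1.4772 + 1.4772 - 1.4772
  = 1.4772 bits

Yes. I(S;T) = 1.4772 bits, which is > 0.1 bits.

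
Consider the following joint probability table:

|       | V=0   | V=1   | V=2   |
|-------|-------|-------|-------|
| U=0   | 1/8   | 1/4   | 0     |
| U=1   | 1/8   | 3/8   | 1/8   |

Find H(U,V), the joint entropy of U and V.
H(U,V) = -Σ P(U,V) log₂ P(U,V), summed over the non-zero cells:
H(U,V) = -[(1/8)·log₂(1/8) + (1/4)·log₂(1/4) + (1/8)·log₂(1/8) + (3/8)·log₂(3/8) + (1/8)·log₂(1/8)]
  = 0.3750 + 0.5000 + 0.3750 + 0.5306 + 0.3750
  = 2.1556 bits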